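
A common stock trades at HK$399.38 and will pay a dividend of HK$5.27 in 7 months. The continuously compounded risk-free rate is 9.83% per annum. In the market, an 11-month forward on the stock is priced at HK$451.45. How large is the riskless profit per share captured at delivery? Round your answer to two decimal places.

PV(dividends) I = 5.27·e^(−0.0983·7/12) = 4.9763
Fair forward F* = (S − I)·e^(rT) = (399.38 − 4.9763)·e^0.090108 = 394.4037 × 1.094292 = 431.5928
Market HK$451.45 > fair 431.5928: forward overpriced → cash-and-carry (borrow at r, buy the stock and collect the dividends, short the forward).
Profit at T = |F_mkt − F*| = |451.45 − 431.5928| = HK$19.86 per share

HK$19.86 per share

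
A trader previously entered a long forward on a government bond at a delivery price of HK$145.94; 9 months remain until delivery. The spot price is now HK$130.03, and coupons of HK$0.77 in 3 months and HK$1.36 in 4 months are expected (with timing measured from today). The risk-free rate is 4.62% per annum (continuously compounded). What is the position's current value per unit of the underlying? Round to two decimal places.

-HK$13.04

PV(remaining coupons) I = 0.77·e^(−0.0462·3/12) + 1.36·e^(−0.0462·4/12) = 2.1004
Current forward F = (S − I)·e^(rT) = (130.03 − 2.1004)·e^(0.0462·9/12) = 127.9296 × 1.035257 = 132.4400
Value (long) = (F − K)·e^(−rT) = (132.4400 − 145.94) × 0.965943 = -13.0402
Value = -HK$13.04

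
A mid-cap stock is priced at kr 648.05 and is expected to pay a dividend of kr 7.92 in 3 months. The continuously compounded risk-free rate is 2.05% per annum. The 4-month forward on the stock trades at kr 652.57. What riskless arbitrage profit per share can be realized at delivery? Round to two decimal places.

PV(dividends) I = 7.92·e^(−0.0205·3/12) = 7.8795
Fair forward F* = (S − I)·e^(rT) = (648.05 − 7.8795)·e^0.006833 = 640.1705 × 1.006856 = 644.5595
Market kr 652.57 > fair 644.5595: forward overpriced → cash-and-carry (borrow at r, buy the stock and collect the dividends, short the forward).
Profit at T = |F_mkt − F*| = |652.57 − 644.5595| = kr 8.01 per share

kr 8.01 per share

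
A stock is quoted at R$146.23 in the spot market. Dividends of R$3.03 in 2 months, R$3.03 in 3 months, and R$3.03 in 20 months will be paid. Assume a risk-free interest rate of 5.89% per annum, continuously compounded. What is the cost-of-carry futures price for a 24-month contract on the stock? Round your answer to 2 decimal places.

R$154.69

PV(dividends) I = 3.03·e^(−0.0589·2/12) + 3.03·e^(−0.0589·3/12) + 3.03·e^(−0.0589·20/12)
I = 3.0004 + 2.9857 + 2.7467 = 8.7328
F = (S − I)·e^(rT) = (146.23 − 8.7328) · e^(0.0589·24/12)
= 137.4972 · e^0.117800 = 137.4972 × 1.125019 = R$154.69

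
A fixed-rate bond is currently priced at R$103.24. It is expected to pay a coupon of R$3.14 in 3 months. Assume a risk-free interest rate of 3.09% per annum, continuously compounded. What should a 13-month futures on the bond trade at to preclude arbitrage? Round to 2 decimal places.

R$103.53

PV(coupons) I = 3.14·e^(−0.0309·3/12)
I = 3.1158
F = (S − I)·e^(rT) = (103.24 − 3.1158) · e^(0.0309·13/12)
= 100.1242 · e^0.033475 = 100.1242 × 1.034042 = R$103.53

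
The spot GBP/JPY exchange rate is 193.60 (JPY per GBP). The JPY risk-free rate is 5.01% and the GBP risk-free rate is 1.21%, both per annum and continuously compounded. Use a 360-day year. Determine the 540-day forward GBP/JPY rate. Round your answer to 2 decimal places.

F = S·e^((r_JPY − r_GBP)T) = 193.60 · e^((0.0501 − 0.0121) × 540/360)
= 193.60 · e^0.057000 = 193.60 × 1.058656
F = 204.96 JPY per GBP

204.96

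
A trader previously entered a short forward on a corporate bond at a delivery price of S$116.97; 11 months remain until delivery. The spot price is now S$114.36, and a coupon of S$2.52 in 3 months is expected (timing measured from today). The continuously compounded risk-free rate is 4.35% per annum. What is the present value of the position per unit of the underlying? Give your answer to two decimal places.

S$0.53

PV(remaining coupons) I = 2.52·e^(−0.0435·3/12) = 2.4927
Current forward F = (S − I)·e^(rT) = (114.36 − 2.4927)·e^(0.0435·11/12) = 111.8673 × 1.040681 = 116.4182
Value (long) = (F − K)·e^(−rT) = (116.4182 − 116.97) × 0.960910 = -0.5302
Short position value = −(long value) = S$0.53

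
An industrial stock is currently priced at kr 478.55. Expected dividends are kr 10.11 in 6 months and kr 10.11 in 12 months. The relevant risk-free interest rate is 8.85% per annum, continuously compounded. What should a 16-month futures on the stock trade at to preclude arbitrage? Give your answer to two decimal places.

PV(dividends) I = 10.11·e^(−0.0885·6/12) + 10.11·e^(−0.0885·12/12)
I = 9.6724 + 9.2537 = 18.9261
F = (S − I)·e^(rT) = (478.55 − 18.9261) · e^(0.0885·16/12)
= 459.6239 · e^0.118000 = 459.6239 × 1.125244 = kr 517.19

kr 517.19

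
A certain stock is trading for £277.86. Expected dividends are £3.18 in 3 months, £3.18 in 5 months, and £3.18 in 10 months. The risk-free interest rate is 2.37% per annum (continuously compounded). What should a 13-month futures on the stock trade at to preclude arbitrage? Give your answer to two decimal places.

PV(dividends) I = 3.18·e^(−0.0237·3/12) + 3.18·e^(−0.0237·5/12) + 3.18·e^(−0.0237·10/12)
I = 3.1612 + 3.1488 + 3.1178 = 9.4278
F = (S − I)·e^(rT) = (277.86 − 9.4278) · e^(0.0237·13/12)
= 268.4322 · e^0.025675 = 268.4322 × 1.026007 = £275.41

£275.41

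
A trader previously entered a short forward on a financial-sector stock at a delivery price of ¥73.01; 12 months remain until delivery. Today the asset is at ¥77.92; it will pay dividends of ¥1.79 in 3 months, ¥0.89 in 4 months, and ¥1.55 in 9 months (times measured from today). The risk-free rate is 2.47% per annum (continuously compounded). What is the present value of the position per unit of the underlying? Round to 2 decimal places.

PV(remaining dividends) I = 1.79·e^(−0.0247·3/12) + 0.89·e^(−0.0247·4/12) + 1.55·e^(−0.0247·9/12) = 4.1832
Current forward F = (S − I)·e^(rT) = (77.92 − 4.1832)·e^(0.0247·12/12) = 73.7368 × 1.025008 = 75.5808
Value (long) = (F − K)·e^(−rT) = (75.5808 − 73.01) × 0.975603 = 2.5081
Short position value = −(long value) = -¥2.51

-¥2.51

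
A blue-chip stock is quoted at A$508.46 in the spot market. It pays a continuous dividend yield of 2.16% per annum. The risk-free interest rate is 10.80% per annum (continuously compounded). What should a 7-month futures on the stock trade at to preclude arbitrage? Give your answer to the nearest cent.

F = S·e^((r − q)T) = 508.46 · e^((0.1080 − 0.0216) × 7/12)
= 508.46 · e^0.050400 = 508.46 × 1.051692
F = A$534.74

A$534.74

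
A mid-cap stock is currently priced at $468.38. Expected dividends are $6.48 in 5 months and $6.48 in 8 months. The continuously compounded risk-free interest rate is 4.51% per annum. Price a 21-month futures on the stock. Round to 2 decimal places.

PV(dividends) I = 6.48·e^(−0.0451·5/12) + 6.48·e^(−0.0451·8/12)
I = 6.3594 + 6.2881 = 12.6475
F = (S − I)·e^(rT) = (468.38 − 12.6475) · e^(0.0451·21/12)
= 455.7325 · e^0.078925 = 455.7325 × 1.082123 = $493.16

$493.16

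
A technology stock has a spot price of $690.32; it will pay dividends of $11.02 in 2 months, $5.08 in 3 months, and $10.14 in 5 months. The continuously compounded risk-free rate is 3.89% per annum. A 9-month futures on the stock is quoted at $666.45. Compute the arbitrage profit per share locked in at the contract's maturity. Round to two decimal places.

$17.58 per share

PV(dividends) I = 11.02·e^(−0.0389·2/12) + 5.08·e^(−0.0389·3/12) + 10.14·e^(−0.0389·5/12) = 25.9566
Fair futures F* = (S − I)·e^(rT) = (690.32 − 25.9566)·e^0.029175 = 664.3634 × 1.029605 = 684.0319
Market $666.45 < fair 684.0319: forward underpriced → reverse cash-and-carry (short the stock, invest proceeds at r, pay the dividends, go long the forward).
Profit at T = |F_mkt − F*| = |666.45 − 684.0319| = $17.58 per share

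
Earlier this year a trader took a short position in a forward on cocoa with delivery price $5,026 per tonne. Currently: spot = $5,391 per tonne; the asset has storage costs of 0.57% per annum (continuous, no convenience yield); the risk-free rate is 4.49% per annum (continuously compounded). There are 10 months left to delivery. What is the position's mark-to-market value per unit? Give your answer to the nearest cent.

Current fair forward for the remaining 10 months: F = S·e^((r + u)·T), (r + u) = 0.0449 + 0.0057 = 0.0506
F = 5391 · e^(0.0506 × 10/12) = 5391 × 1.04306831 = 5623.1813
Value of long forward = (F − K)·e^(−rT) = (5623.1813 − 5026) · e^(−0.0449·10/12)
= 597.1813 × 0.96327469 = 575.25
Short position value = −(long value) = -$575.25

-$575.25 per tonne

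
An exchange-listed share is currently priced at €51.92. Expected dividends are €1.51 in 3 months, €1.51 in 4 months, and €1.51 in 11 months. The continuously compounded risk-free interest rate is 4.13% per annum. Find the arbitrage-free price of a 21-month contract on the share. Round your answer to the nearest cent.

PV(dividends) I = 1.51·e^(−0.0413·3/12) + 1.51·e^(−0.0413·4/12) + 1.51·e^(−0.0413·11/12)
I = 1.4945 + 1.4894 + 1.4539 = 4.4378
F = (S − I)·e^(rT) = (51.92 − 4.4378) · e^(0.0413·21/12)
= 47.4822 · e^0.072275 = 47.4822 × 1.074951 = €51.04

€51.04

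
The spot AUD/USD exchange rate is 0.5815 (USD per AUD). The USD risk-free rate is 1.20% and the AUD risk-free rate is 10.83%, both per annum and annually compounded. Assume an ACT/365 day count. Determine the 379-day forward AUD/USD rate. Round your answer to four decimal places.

0.5291

By covered interest parity, F = S · (1+r_USD)^T / (1+r_AUD)^T
= 0.5815 × 1.012463 / 1.112680 = 0.5815 × 0.909932
F = 0.5291 USD per AUD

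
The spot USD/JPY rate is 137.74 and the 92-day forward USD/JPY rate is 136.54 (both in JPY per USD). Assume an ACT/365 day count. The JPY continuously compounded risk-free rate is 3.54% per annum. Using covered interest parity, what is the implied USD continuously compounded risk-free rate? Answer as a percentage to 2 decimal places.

F = S·e^((r_JPY − r_USD)T) ⇒ r_USD = r_JPY − ln(F/S)/T
ln(136.54/137.74) = -0.008750; /(92/365) = -0.034715
r_USD = 0.0354 + 0.034715 = 0.070115
r_USD = 7.01%

7.01%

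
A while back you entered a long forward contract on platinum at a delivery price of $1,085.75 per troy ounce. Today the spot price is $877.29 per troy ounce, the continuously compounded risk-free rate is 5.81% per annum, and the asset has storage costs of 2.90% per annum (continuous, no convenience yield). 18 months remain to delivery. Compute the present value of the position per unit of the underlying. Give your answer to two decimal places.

-$78.84 per troy ounce

Current fair forward for the remaining 18 months: F = S·e^((r + u)·T), (r + u) = 0.0581 + 0.0290 = 0.0871
F = 877.29 · e^(0.0871 × 18/12) = 877.29 × 1.139569 = 999.7325
Value of long forward = (F − K)·e^(−rT) = (999.7325 − 1085.75) · e^(−0.0581·18/12)
= -86.0175 × 0.916540 = -78.84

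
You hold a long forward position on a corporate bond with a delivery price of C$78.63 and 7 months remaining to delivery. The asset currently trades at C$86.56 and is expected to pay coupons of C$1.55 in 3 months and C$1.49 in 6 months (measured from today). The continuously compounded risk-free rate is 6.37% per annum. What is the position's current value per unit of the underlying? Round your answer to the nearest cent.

PV(remaining coupons) I = 1.55·e^(−0.0637·3/12) + 1.49·e^(−0.0637·6/12) = 2.9688
Current forward F = (S − I)·e^(rT) = (86.56 − 2.9688)·e^(0.0637·7/12) = 83.5912 × 1.037857 = 86.7557
Value (long) = (F − K)·e^(−rT) = (86.7557 − 78.63) × 0.963524 = 7.8293
Value = C$7.83

C$7.83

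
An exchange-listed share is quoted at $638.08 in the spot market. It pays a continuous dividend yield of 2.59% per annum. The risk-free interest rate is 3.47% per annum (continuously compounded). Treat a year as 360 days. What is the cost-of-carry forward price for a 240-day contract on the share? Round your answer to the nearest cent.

F = S·e^((r − q)T) = 638.08 · e^((0.0347 − 0.0259) × 240/360)
= 638.08 · e^0.005867 = 638.08 × 1.005884
F = $641.83

$641.83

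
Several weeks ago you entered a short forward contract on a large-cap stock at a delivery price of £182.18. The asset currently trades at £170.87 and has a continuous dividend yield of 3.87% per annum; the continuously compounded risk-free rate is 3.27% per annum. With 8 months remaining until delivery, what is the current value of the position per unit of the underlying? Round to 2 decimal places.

Current fair forward for the remaining 8 months: F = S·e^((r − q)·T), (r − q) = 0.0327 − 0.0387 = -0.0060
F = 170.87 · e^(-0.0060 × 8/12) = 170.87 × 0.996008 = 170.1879
Value of long forward = (F − K)·e^(−rT) = (170.1879 − 182.18) · e^(−0.0327·8/12)
= -11.9921 × 0.978436 = -11.73
Short position value = −(long value) = £11.73

£11.73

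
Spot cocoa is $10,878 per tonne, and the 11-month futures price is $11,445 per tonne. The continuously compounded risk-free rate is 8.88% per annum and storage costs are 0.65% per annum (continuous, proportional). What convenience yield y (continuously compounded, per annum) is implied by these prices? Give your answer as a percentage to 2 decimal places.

3.99%

F = S·e^((r+u−y)T) ⇒ (r+u−y) = ln(F/S)/T
ln(11445/10878) = 0.050811; /T ⇒ 0.055430
y = r + u − ln(F/S)/T = 0.0888 + 0.0065 − 0.055430 = 0.039870
y = 3.99%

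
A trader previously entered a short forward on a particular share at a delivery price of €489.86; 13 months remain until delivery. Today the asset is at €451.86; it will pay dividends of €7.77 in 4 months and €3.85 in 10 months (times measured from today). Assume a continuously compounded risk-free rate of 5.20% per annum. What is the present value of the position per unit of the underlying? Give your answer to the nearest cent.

€22.49

PV(remaining dividends) I = 7.77·e^(−0.0520·4/12) + 3.85·e^(−0.0520·10/12) = 11.3232
Current forward F = (S − I)·e^(rT) = (451.86 − 11.3232)·e^(0.0520·13/12) = 440.5368 × 1.057950 = 466.0659
Value (long) = (F − K)·e^(−rT) = (466.0659 − 489.86) × 0.945224 = -22.4908
Short position value = −(long value) = €22.49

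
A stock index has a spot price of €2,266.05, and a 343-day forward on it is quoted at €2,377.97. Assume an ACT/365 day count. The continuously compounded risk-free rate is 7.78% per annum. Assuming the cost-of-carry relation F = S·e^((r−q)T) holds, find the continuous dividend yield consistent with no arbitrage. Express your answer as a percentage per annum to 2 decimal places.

2.65%

From F = S·e^((r−q)T): (r − q) = ln(F/S)/T
ln(2377.97/2266.05) = ln(1.049390) = 0.048209
(r − q) = 0.048209 / (343/365) = 0.051301
q = r − ln(F/S)/T = 0.0778 − 0.051301 = 0.026499
q = 2.65%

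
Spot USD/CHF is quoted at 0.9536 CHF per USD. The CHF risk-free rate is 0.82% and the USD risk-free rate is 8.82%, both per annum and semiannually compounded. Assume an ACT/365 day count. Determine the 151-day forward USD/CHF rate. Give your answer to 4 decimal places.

By covered interest parity, F = S · (1+r_CHF/2)^(2T) / (1+r_USD/2)^(2T)
= 0.9536 × 1.003391 / 1.036352 = 0.9536 × 0.968195
F = 0.9233 CHF per USD

0.9233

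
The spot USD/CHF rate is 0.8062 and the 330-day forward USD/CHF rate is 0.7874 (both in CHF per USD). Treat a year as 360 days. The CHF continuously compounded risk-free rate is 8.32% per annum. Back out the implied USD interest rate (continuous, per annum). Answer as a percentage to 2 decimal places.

F = S·e^((r_CHF − r_USD)T) ⇒ r_USD = r_CHF − ln(F/S)/T
ln(0.7874/0.8062) = -0.023595; /(330/360) = -0.025740
r_USD = 0.0832 + 0.025740 = 0.108940
r_USD = 10.89%

10.89%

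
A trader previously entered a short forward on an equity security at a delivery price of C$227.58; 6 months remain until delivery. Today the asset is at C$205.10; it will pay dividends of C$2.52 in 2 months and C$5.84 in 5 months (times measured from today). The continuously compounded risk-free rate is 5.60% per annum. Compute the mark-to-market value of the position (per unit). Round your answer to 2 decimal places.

PV(remaining dividends) I = 2.52·e^(−0.0560·2/12) + 5.84·e^(−0.0560·5/12) = 8.2019
Current forward F = (S − I)·e^(rT) = (205.10 − 8.2019)·e^(0.0560·6/12) = 196.8981 × 1.028396 = 202.4892
Value (long) = (F − K)·e^(−rT) = (202.4892 − 227.58) × 0.972388 = -24.3980
Short position value = −(long value) = C$24.40

C$24.40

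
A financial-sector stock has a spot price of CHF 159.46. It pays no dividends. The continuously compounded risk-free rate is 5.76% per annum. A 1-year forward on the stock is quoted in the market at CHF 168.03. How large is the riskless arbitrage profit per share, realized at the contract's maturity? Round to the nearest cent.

Fair forward: F* = S·e^(carry·T), with carry = r = 0.0576
F* = 159.46 · e^(0.0576 × 1) = 159.46 · e^0.057600 = 159.46 × 1.059291 = CHF 168.9145
Market CHF 168.03 < fair CHF 168.9145: forward underpriced → reverse cash-and-carry (short spot, go long the forward).
At maturity, profit = |F_mkt − F*| = |168.03 − 168.9145| = CHF 0.88 per share

CHF 0.88 per share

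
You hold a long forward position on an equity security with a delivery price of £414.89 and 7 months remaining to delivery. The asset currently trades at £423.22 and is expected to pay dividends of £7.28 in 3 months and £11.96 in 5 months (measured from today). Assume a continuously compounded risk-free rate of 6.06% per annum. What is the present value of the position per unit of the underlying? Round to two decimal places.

£3.91

PV(remaining dividends) I = 7.28·e^(−0.0606·3/12) + 11.96·e^(−0.0606·5/12) = 18.8323
Current forward F = (S − I)·e^(rT) = (423.22 − 18.8323)·e^(0.0606·7/12) = 404.3877 × 1.035982 = 418.9384
Value (long) = (F − K)·e^(−rT) = (418.9384 − 414.89) × 0.965268 = 3.9078
Value = £3.91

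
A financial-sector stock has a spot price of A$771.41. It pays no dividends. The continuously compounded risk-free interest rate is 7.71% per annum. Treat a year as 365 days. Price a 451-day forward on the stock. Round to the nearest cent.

F = S·e^(rT) = 771.41 · e^(0.0771 × 451/365)
= 771.41 · e^0.095266 = 771.41 × 1.099951
F = A$848.51

A$848.51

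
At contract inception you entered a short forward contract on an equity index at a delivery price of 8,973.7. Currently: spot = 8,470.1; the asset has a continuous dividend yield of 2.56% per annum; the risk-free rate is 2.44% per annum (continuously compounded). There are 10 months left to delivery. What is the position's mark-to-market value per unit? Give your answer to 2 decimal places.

501.76

Current fair forward for the remaining 10 months: F = S·e^((r − q)·T), (r − q) = 0.0244 − 0.0256 = -0.0012
F = 8470.1 · e^(-0.0012 × 10/12) = 8470.1 × 0.99900050 = 8461.6341
Value of long forward = (F − K)·e^(−rT) = (8461.6341 − 8973.7) · e^(−0.0244·10/12)
= -512.0659 × 0.97987199 = -501.76
Short position value = −(long value) = 501.76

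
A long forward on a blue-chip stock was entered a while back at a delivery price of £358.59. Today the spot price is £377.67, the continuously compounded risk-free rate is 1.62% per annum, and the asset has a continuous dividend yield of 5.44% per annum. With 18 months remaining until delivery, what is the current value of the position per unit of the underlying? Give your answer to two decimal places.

-£1.91

Current fair forward for the remaining 18 months: F = S·e^((r − q)·T), (r − q) = 0.0162 − 0.0544 = -0.0382
F = 377.67 · e^(-0.0382 × 18/12) = 377.67 × 0.944311 = 356.6379
Value of long forward = (F − K)·e^(−rT) = (356.6379 − 358.59) · e^(−0.0162·18/12)
= -1.9521 × 0.975993 = -1.91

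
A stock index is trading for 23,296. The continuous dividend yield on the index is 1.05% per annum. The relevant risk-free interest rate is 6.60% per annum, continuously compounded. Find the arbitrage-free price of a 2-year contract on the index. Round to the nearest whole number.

26,031

F = S·e^((r − q)T) = 23296 · e^((0.0660 − 0.0105) × 2)
= 23296 · e^0.111000 = 23296 × 1.117395
F = 26,031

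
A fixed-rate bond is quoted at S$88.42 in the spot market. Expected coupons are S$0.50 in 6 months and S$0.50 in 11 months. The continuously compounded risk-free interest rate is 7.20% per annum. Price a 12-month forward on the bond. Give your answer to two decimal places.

PV(coupons) I = 0.50·e^(−0.0720·6/12) + 0.50·e^(−0.0720·11/12)
I = 0.4823 + 0.4681 = 0.9504
F = (S − I)·e^(rT) = (88.42 − 0.9504) · e^(0.0720·12/12)
= 87.4696 · e^0.072000 = 87.4696 × 1.074655 = S$94.00

S$94.00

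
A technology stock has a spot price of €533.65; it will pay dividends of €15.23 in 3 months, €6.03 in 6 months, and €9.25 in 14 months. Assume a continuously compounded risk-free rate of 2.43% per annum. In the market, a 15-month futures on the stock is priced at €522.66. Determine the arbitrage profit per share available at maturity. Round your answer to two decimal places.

€3.57 per share

PV(dividends) I = 15.23·e^(−0.0243·3/12) + 6.03·e^(−0.0243·6/12) + 9.25·e^(−0.0243·14/12) = 30.0864
Fair futures F* = (S − I)·e^(rT) = (533.65 − 30.0864)·e^0.030375 = 503.5636 × 1.030841 = 519.0940
Market €522.66 > fair 519.0940: forward overpriced → cash-and-carry (borrow at r, buy the stock and collect the dividends, short the forward).
Profit at T = |F_mkt − F*| = |522.66 − 519.0940| = €3.57 per share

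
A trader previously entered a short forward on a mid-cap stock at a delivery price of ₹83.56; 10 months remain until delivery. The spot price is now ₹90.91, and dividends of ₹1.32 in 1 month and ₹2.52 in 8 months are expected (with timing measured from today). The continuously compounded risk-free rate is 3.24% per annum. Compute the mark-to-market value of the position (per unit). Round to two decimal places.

PV(remaining dividends) I = 1.32·e^(−0.0324·1/12) + 2.52·e^(−0.0324·8/12) = 3.7826
Current forward F = (S − I)·e^(rT) = (90.91 − 3.7826)·e^(0.0324·10/12) = 87.1274 × 1.027368 = 89.5119
Value (long) = (F − K)·e^(−rT) = (89.5119 − 83.56) × 0.973361 = 5.7933
Short position value = −(long value) = -₹5.79

-₹5.79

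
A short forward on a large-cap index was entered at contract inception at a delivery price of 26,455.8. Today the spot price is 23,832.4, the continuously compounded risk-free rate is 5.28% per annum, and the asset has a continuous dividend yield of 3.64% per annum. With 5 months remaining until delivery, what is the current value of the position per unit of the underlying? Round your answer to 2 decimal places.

Current fair forward for the remaining 5 months: F = S·e^((r − q)·T), (r − q) = 0.0528 − 0.0364 = 0.0164
F = 23832.4 · e^(0.0164 × 5/12) = 23832.4 × 1.00685673 = 23995.8123
Value of long forward = (F − K)·e^(−rT) = (23995.8123 − 26455.8) · e^(−0.0528·5/12)
= -2459.9877 × 0.97824024 = -2406.46
Short position value = −(long value) = 2406.46

2406.46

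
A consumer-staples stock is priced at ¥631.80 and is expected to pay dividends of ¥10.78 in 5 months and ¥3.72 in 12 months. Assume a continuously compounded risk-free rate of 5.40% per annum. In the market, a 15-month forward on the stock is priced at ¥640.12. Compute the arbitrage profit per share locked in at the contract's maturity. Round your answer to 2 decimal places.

¥20.75 per share

PV(dividends) I = 10.78·e^(−0.0540·5/12) + 3.72·e^(−0.0540·12/12) = 14.0646
Fair forward F* = (S − I)·e^(rT) = (631.80 − 14.0646)·e^0.067500 = 617.7354 × 1.069830 = 660.8719
Market ¥640.12 < fair 660.8719: forward underpriced → reverse cash-and-carry (short the stock, invest proceeds at r, pay the dividends, go long the forward).
Profit at T = |F_mkt − F*| = |640.12 − 660.8719| = ¥20.75 per share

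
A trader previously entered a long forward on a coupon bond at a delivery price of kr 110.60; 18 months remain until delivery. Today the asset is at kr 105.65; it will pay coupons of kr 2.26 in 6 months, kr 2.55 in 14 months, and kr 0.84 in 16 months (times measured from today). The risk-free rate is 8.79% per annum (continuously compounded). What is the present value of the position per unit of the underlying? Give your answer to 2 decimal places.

kr 3.50

PV(remaining coupons) I = 2.26·e^(−0.0879·6/12) + 2.55·e^(−0.0879·14/12) + 0.84·e^(−0.0879·16/12) = 5.2114
Current forward F = (S − I)·e^(rT) = (105.65 − 5.2114)·e^(0.0879·18/12) = 100.4386 × 1.140937 = 114.5941
Value (long) = (F − K)·e^(−rT) = (114.5941 − 110.60) × 0.876472 = 3.5007
Value = kr 3.50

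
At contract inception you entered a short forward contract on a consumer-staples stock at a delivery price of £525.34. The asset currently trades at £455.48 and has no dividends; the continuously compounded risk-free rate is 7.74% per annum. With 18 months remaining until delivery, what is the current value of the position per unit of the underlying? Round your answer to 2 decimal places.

Current fair forward for the remaining 18 months: F = S·e^(r·T), r = 0.0774
F = 455.48 · e^(0.0774 × 18/12) = 455.48 × 1.123108 = 511.5532
Value of long forward = (F − K)·e^(−rT) = (511.5532 − 525.34) · e^(−0.0774·18/12)
= -13.7868 × 0.890386 = -12.28
Short position value = −(long value) = £12.28

£12.28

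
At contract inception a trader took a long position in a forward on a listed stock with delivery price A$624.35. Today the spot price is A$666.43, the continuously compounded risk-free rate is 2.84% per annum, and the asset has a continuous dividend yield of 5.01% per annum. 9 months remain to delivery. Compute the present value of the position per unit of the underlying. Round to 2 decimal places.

Current fair forward for the remaining 9 months: F = S·e^((r − q)·T), (r − q) = 0.0284 − 0.0501 = -0.0217
F = 666.43 · e^(-0.0217 × 9/12) = 666.43 × 0.983857 = 655.6718
Value of long forward = (F − K)·e^(−rT) = (655.6718 − 624.35) · e^(−0.0284·9/12)
= 31.3218 × 0.978925 = 30.66

A$30.66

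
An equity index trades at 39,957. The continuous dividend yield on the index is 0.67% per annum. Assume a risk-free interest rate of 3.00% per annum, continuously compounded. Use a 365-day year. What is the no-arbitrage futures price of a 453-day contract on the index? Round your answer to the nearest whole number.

41,129

F = S·e^((r − q)T) = 39957 · e^((0.0300 − 0.0067) × 453/365)
= 39957 · e^0.028918 = 39957 × 1.029340
F = 41,129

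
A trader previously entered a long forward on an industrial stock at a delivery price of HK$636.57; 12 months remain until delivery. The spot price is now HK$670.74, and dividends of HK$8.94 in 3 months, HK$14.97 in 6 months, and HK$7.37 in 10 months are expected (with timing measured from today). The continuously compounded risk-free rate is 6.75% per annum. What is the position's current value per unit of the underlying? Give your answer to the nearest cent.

HK$45.49

PV(remaining dividends) I = 8.94·e^(−0.0675·3/12) + 14.97·e^(−0.0675·6/12) + 7.37·e^(−0.0675·10/12) = 30.2305
Current forward F = (S − I)·e^(rT) = (670.74 − 30.2305)·e^(0.0675·12/12) = 640.5095 × 1.069830 = 685.2363
Value (long) = (F − K)·e^(−rT) = (685.2363 − 636.57) × 0.934728 = 45.4898
Value = HK$45.49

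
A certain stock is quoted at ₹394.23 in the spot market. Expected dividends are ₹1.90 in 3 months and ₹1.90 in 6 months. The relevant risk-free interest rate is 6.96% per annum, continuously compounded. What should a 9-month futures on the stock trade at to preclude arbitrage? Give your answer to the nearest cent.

₹411.45

PV(dividends) I = 1.90·e^(−0.0696·3/12) + 1.90·e^(−0.0696·6/12)
I = 1.8672 + 1.8350 = 3.7022
F = (S − I)·e^(rT) = (394.23 − 3.7022) · e^(0.0696·9/12)
= 390.5278 · e^0.052200 = 390.5278 × 1.053586 = ₹411.45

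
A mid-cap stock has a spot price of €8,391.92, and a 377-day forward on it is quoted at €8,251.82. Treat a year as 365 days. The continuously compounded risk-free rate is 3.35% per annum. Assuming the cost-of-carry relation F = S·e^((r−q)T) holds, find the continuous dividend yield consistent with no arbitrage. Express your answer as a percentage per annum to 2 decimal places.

From F = S·e^((r−q)T): (r − q) = ln(F/S)/T
ln(8251.82/8391.92) = ln(0.983305) = -0.016836
(r − q) = -0.016836 / (377/365) = -0.016300
q = r − ln(F/S)/T = 0.0335 + 0.016300 = 0.049800
q = 4.98%

4.98%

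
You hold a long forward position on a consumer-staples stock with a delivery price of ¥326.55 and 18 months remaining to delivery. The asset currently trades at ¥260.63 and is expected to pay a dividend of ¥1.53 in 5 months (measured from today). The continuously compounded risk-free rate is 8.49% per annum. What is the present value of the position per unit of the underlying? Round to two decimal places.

PV(remaining dividends) I = 1.53·e^(−0.0849·5/12) = 1.4768
Current forward F = (S − I)·e^(rT) = (260.63 − 1.4768)·e^(0.0849·18/12) = 259.1532 × 1.135814 = 294.3498
Value (long) = (F − K)·e^(−rT) = (294.3498 − 326.55) × 0.880425 = -28.3499
Value = -¥28.35

-¥28.35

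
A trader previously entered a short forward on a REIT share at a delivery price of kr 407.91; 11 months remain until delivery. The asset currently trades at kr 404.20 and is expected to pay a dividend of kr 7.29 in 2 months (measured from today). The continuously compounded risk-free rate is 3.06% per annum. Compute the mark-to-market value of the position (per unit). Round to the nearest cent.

PV(remaining dividends) I = 7.29·e^(−0.0306·2/12) = 7.2529
Current forward F = (S − I)·e^(rT) = (404.20 − 7.2529)·e^(0.0306·11/12) = 396.9471 × 1.028447 = 408.2391
Value (long) = (F − K)·e^(−rT) = (408.2391 − 407.91) × 0.972340 = 0.3200
Short position value = −(long value) = -kr 0.32

-kr 0.32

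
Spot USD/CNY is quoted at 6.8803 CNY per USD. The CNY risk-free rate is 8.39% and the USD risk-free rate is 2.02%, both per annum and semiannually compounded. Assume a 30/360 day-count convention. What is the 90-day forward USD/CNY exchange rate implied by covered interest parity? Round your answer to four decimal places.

6.9879

By covered interest parity, F = S · (1+r_CNY/2)^(2T) / (1+r_USD/2)^(2T)
= 6.8803 × 1.020760 / 1.005037 = 6.8803 × 1.015644
F = 6.9879 CNY per USD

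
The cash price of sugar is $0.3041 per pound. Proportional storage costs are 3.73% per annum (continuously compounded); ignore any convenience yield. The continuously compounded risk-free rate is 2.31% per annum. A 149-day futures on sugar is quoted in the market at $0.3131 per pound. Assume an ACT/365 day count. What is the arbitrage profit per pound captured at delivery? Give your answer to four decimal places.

$0.0014 per pound

Fair futures: F* = S·e^(carry·T), with carry = (r + u) = 0.0231 + 0.0373 = 0.0604
F* = 0.3041 · e^(0.0604 × 149/365) = 0.3041 · e^0.024656 = 0.3041 × 1.024962 = $0.3117
Market $0.3131 > fair $0.3117: forward overpriced → cash-and-carry (buy spot, short the forward).
At maturity, profit = |F_mkt − F*| = |0.3131 − 0.3117| = $0.0014 per pound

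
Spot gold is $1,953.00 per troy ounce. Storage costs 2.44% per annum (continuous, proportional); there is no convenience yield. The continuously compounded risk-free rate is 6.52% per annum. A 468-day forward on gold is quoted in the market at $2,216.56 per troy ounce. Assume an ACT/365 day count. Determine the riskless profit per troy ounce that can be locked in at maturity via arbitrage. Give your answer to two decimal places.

Fair forward: F* = S·e^(carry·T), with carry = (r + u) = 0.0652 + 0.0244 = 0.0896
F* = 1953.00 · e^(0.0896 × 468/365) = 1953.00 · e^0.11488438 = 1953.00 × 1.12174373 = $2190.7655
Market $2216.56 > fair $2190.7655: forward overpriced → cash-and-carry (buy spot, short the forward).
At maturity, profit = |F_mkt − F*| = |2216.56 − 2190.7655| = $25.79 per troy ounce

$25.79 per troy ounce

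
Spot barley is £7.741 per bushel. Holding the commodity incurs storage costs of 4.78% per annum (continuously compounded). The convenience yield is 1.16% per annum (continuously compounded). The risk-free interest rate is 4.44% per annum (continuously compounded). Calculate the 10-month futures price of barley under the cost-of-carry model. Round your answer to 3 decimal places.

Net carry = r + u − y = 0.0444 + 0.0478 − 0.0116 = 0.0806
F = S·e^((r+u−y)T) = 7.741 · e^(0.0806 × 10/12) = 7.741 · e^0.067167
= 7.741 × 1.069474 = £8.279 per bushel

£8.279 per bushel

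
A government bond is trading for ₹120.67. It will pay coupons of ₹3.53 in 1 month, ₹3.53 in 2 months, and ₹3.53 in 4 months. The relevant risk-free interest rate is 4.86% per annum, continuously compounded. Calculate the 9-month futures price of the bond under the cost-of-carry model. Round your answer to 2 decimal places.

PV(coupons) I = 3.53·e^(−0.0486·1/12) + 3.53·e^(−0.0486·2/12) + 3.53·e^(−0.0486·4/12)
I = 3.5157 + 3.5015 + 3.4733 = 10.4905
F = (S − I)·e^(rT) = (120.67 − 10.4905) · e^(0.0486·9/12)
= 110.1795 · e^0.036450 = 110.1795 × 1.037122 = ₹114.27

₹114.27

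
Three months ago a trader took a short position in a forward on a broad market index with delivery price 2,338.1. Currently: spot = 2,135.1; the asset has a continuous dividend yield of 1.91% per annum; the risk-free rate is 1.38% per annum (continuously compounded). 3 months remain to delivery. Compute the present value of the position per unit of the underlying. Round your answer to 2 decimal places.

205.12

Current fair forward for the remaining 3 months: F = S·e^((r − q)·T), (r − q) = 0.0138 − 0.0191 = -0.0053
F = 2135.1 · e^(-0.0053 × 3/12) = 2135.1 × 0.99867588 = 2132.2729
Value of long forward = (F − K)·e^(−rT) = (2132.2729 − 2338.1) · e^(−0.0138·3/12)
= -205.8271 × 0.99655594 = -205.12
Short position value = −(long value) = 205.12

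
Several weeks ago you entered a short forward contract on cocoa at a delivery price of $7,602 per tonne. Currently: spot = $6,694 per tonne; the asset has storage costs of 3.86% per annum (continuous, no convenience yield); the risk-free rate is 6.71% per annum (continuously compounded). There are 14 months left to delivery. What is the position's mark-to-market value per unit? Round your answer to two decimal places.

Current fair forward for the remaining 14 months: F = S·e^((r + u)·T), (r + u) = 0.0671 + 0.0386 = 0.1057
F = 6694 · e^(0.1057 × 14/12) = 6694 × 1.13124259 = 7572.5379
Value of long forward = (F − K)·e^(−rT) = (7572.5379 − 7602) · e^(−0.0671·14/12)
= -29.4621 × 0.92470239 = -27.24
Short position value = −(long value) = $27.24

$27.24 per tonne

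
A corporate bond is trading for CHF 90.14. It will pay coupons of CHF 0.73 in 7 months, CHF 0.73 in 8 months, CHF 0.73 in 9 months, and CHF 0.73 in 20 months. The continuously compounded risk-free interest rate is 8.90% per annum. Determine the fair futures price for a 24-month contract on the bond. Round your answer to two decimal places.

CHF 104.48

PV(coupons) I = 0.73·e^(−0.0890·7/12) + 0.73·e^(−0.0890·8/12) + 0.73·e^(−0.0890·9/12) + 0.73·e^(−0.0890·20/12)
I = 0.6931 + 0.6879 + 0.6829 + 0.6294 = 2.6933
F = (S − I)·e^(rT) = (90.14 − 2.6933) · e^(0.0890·24/12)
= 87.4467 · e^0.178000 = 87.4467 × 1.194825 = CHF 104.48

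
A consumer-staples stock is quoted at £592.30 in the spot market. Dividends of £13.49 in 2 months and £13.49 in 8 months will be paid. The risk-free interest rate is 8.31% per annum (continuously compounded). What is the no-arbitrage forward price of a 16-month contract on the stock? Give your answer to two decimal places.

PV(dividends) I = 13.49·e^(−0.0831·2/12) + 13.49·e^(−0.0831·8/12)
I = 13.3045 + 12.7630 = 26.0675
F = (S − I)·e^(rT) = (592.30 − 26.0675) · e^(0.0831·16/12)
= 566.2325 · e^0.110800 = 566.2325 × 1.117171 = £632.58

£632.58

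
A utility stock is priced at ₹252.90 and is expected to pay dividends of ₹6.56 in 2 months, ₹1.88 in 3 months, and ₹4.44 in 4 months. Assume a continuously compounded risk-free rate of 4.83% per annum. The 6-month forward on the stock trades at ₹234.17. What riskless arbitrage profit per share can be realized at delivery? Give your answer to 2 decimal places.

PV(dividends) I = 6.56·e^(−0.0483·2/12) + 1.88·e^(−0.0483·3/12) + 4.44·e^(−0.0483·4/12) = 12.7339
Fair forward F* = (S − I)·e^(rT) = (252.90 − 12.7339)·e^0.024150 = 240.1661 × 1.024444 = 246.0367
Market ₹234.17 < fair 246.0367: forward underpriced → reverse cash-and-carry (short the stock, invest proceeds at r, pay the dividends, go long the forward).
Profit at T = |F_mkt − F*| = |234.17 − 246.0367| = ₹11.87 per share

₹11.87 per share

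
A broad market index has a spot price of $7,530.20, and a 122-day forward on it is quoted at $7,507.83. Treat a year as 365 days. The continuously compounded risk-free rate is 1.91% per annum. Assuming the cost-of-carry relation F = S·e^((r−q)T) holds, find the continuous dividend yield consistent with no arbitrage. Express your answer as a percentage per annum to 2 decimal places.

2.80%

From F = S·e^((r−q)T): (r − q) = ln(F/S)/T
ln(7507.83/7530.20) = ln(0.997029) = -0.002975
(r − q) = -0.002975 / (122/365) = -0.008901
q = r − ln(F/S)/T = 0.0191 + 0.008901 = 0.028001
q = 2.80%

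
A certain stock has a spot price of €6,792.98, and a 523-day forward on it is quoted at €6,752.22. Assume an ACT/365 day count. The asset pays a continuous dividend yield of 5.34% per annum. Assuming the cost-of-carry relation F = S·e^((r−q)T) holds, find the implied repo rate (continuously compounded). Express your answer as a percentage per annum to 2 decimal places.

4.92%

From F = S·e^((r−q)T): (r − q) = ln(F/S)/T
ln(6752.22/6792.98) = ln(0.994000) = -0.006018
(r − q) = -0.006018 / (523/365) = -0.004200
r = ln(F/S)/T + q = -0.004200 + 0.0534 = 0.049200
r = 4.92%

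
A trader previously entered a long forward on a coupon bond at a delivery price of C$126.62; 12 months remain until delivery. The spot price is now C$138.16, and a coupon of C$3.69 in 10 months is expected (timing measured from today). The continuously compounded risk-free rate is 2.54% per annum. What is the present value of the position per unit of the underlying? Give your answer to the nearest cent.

C$11.10

PV(remaining coupons) I = 3.69·e^(−0.0254·10/12) = 3.6127
Current forward F = (S − I)·e^(rT) = (138.16 − 3.6127)·e^(0.0254·12/12) = 134.5473 × 1.025725 = 138.0085
Value (long) = (F − K)·e^(−rT) = (138.0085 − 126.62) × 0.974920 = 11.1029
Value = C$11.10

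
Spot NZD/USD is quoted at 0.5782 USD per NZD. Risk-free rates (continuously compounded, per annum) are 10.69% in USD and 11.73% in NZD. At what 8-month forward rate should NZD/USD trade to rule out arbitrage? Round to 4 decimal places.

0.5742

F = S·e^((r_USD − r_NZD)T) = 0.5782 · e^((0.1069 − 0.1173) × 8/12)
= 0.5782 · e^-0.006933 = 0.5782 × 0.993091
F = 0.5742 USD per NZD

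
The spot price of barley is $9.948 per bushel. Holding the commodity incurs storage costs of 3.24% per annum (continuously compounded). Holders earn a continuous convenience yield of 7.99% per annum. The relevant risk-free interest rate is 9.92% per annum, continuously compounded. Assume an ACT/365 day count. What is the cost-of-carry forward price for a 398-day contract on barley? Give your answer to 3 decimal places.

$10.525 per bushel

Net carry = r + u − y = 0.0992 + 0.0324 − 0.0799 = 0.0517
F = S·e^((r+u−y)T) = 9.948 · e^(0.0517 × 398/365) = 9.948 · e^0.056374
= 9.948 × 1.057993 = $10.525 per bushel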